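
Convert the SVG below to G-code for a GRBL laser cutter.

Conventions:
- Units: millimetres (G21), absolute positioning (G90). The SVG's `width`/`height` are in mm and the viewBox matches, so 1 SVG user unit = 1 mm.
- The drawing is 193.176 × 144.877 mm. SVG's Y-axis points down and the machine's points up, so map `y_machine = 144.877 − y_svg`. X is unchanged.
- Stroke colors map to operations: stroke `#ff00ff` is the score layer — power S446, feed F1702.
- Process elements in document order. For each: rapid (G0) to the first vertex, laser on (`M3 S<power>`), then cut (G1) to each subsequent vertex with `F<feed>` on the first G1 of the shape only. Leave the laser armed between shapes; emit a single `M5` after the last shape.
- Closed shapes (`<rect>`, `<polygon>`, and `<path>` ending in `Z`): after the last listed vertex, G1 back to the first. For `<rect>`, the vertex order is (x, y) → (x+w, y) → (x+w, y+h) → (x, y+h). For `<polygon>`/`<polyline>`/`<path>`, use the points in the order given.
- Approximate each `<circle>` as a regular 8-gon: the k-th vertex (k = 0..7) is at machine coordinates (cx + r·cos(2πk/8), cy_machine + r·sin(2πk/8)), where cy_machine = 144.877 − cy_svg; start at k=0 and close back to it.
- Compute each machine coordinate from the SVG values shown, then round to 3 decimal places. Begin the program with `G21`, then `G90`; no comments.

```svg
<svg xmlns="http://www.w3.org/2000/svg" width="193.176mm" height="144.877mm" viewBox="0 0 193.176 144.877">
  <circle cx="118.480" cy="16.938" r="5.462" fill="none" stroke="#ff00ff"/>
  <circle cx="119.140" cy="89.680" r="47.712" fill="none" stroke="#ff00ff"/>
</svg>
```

Since the viewBox matches the mm dimensions, user units are millimetres directly. The only transform is the Y-flip y_m = 144.877 − y_svg.

Shape 1 is a circle drawn with `<circle>`. Its stroke #ff00ff means score at S446, F1702. After flipping Y the toolpath is (123.942,127.939) → (122.342,131.801) → (118.480,133.401) → (114.618,131.801) → (113.018,127.939) → (114.618,124.077) → (118.480,122.477) → (122.342,124.077) → (123.942,127.939), returning to the start.

Shape 2 is a circle drawn with `<circle>`. Its stroke #ff00ff means score at S446, F1702. After flipping Y the toolpath is (166.852,55.197) → (152.877,88.934) → (119.140,102.909) → (85.403,88.934) → (71.428,55.197) → (85.403,21.460) → (119.140,7.485) → (152.877,21.460) → (166.852,55.197), returning to the start.

G21
G90
G0 X123.942 Y127.939
M3 S446
G1 X122.342 Y131.801 F1702
G1 X118.480 Y133.401
G1 X114.618 Y131.801
G1 X113.018 Y127.939
G1 X114.618 Y124.077
G1 X118.480 Y122.477
G1 X122.342 Y124.077
G1 X123.942 Y127.939
G0 X166.852 Y55.197
M3 S446
G1 X152.877 Y88.934 F1702
G1 X119.140 Y102.909
G1 X85.403 Y88.934
G1 X71.428 Y55.197
G1 X85.403 Y21.460
G1 X119.140 Y7.485
G1 X152.877 Y21.460
G1 X166.852 Y55.197
M5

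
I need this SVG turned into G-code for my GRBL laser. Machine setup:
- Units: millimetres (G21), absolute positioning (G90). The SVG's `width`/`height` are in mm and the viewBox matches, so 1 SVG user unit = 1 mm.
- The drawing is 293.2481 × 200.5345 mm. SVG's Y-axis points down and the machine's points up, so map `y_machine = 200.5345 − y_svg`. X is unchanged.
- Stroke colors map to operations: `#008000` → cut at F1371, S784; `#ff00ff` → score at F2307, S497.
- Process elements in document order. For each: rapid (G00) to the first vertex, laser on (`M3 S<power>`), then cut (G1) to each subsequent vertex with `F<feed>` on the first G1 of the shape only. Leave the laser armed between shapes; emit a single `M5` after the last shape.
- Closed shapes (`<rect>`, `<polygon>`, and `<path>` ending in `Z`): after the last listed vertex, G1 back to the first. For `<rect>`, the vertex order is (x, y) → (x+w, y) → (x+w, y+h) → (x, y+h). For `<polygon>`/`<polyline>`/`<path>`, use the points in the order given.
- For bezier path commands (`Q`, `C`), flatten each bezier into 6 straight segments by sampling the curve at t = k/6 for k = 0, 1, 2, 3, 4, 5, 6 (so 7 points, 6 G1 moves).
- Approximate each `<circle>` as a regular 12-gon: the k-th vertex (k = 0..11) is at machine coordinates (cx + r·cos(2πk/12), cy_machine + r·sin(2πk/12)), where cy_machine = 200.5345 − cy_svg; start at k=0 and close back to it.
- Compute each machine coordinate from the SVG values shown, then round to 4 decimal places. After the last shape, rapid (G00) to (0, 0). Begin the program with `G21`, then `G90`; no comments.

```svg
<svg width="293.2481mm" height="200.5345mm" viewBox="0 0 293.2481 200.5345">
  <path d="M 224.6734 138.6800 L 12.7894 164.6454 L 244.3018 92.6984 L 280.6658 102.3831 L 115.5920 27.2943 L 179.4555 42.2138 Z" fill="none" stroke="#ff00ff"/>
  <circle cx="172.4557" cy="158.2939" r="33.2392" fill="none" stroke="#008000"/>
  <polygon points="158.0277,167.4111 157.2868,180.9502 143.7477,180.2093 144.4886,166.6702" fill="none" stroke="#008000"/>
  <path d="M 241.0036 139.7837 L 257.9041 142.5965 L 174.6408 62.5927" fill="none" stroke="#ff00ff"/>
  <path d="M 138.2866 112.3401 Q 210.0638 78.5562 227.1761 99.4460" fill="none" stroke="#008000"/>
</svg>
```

viewBox `0 0 293.2481 200.5345` with mm width/height → 1 unit = 1 mm. Flip: y_m = 200.5345 − y_svg.

**Shape 1** — `<path>` closed polygon, stroke `#ff00ff` → score (S497, F2307). Machine vertices: (224.6734,61.8545) → (12.7894,35.8891) → (244.3018,107.8361) → (280.6658,98.1514) → (115.5920,173.2402) → (179.4555,158.3207) → (224.6734,61.8545). Closed: final G1 returns to the first vertex.

**Shape 2** — `<circle>` circle, stroke `#008000` → cut (S784, F1371). Machine vertices: (205.6949,42.2406) → (201.2417,58.8602) → (189.0753,71.0266) → (172.4557,75.4798) → (155.8361,71.0266) → (143.6697,58.8602) → (139.2165,42.2406) → (143.6697,25.6210) → (155.8361,13.4546) → (172.4557,9.0014) → (189.0753,13.4546) → (201.2417,25.6210) → (205.6949,42.2406). Closed: final G1 returns to the first vertex.

**Shape 3** — `<polygon>` regular polygon, stroke `#008000` → cut (S784, F1371). Machine vertices: (158.0277,33.1234) → (157.2868,19.5843) → (143.7477,20.3252) → (144.4886,33.8643) → (158.0277,33.1234). Closed: final G1 returns to the first vertex.

**Shape 4** — `<path>` open polyline, stroke `#ff00ff` → score (S497, F2307). Machine vertices: (241.0036,60.7508) → (257.9041,57.9380) → (174.6408,137.9418). Open path.

**Shape 5** — `<path>` quadratic bezier, stroke `#008000` → cut (S784, F1371). Control points (SVG): P0=(138.2866,112.3401), P1=(210.0638,78.5562), P2=(227.1761,99.4460); sampled at t=k/6. Machine vertices: (138.2866,88.1944) → (160.6939,97.9370) → (180.0642,104.6421) → (196.3976,108.3099) → (209.6940,108.9402) → (219.9535,106.5331) → (227.1761,101.0885). Open path.

G21
G90
G00 X224.6734 Y61.8545
M3 S497
G1 X12.7894 Y35.8891 F2307
G1 X244.3018 Y107.8361
G1 X280.6658 Y98.1514
G1 X115.5920 Y173.2402
G1 X179.4555 Y158.3207
G1 X224.6734 Y61.8545
G00 X205.6949 Y42.2406
M3 S784
G1 X201.2417 Y58.8602 F1371
G1 X189.0753 Y71.0266
G1 X172.4557 Y75.4798
G1 X155.8361 Y71.0266
G1 X143.6697 Y58.8602
G1 X139.2165 Y42.2406
G1 X143.6697 Y25.6210
G1 X155.8361 Y13.4546
G1 X172.4557 Y9.0014
G1 X189.0753 Y13.4546
G1 X201.2417 Y25.6210
G1 X205.6949 Y42.2406
G00 X158.0277 Y33.1234
M3 S784
G1 X157.2868 Y19.5843 F1371
G1 X143.7477 Y20.3252
G1 X144.4886 Y33.8643
G1 X158.0277 Y33.1234
G00 X241.0036 Y60.7508
M3 S497
G1 X257.9041 Y57.9380 F2307
G1 X174.6408 Y137.9418
G00 X138.2866 Y88.1944
M3 S784
G1 X160.6939 Y97.9370 F1371
G1 X180.0642 Y104.6421
G1 X196.3976 Y108.3099
G1 X209.6940 Y108.9402
G1 X219.9535 Y106.5331
G1 X227.1761 Y101.0885
M5
G00 X0.0000 Y0.0000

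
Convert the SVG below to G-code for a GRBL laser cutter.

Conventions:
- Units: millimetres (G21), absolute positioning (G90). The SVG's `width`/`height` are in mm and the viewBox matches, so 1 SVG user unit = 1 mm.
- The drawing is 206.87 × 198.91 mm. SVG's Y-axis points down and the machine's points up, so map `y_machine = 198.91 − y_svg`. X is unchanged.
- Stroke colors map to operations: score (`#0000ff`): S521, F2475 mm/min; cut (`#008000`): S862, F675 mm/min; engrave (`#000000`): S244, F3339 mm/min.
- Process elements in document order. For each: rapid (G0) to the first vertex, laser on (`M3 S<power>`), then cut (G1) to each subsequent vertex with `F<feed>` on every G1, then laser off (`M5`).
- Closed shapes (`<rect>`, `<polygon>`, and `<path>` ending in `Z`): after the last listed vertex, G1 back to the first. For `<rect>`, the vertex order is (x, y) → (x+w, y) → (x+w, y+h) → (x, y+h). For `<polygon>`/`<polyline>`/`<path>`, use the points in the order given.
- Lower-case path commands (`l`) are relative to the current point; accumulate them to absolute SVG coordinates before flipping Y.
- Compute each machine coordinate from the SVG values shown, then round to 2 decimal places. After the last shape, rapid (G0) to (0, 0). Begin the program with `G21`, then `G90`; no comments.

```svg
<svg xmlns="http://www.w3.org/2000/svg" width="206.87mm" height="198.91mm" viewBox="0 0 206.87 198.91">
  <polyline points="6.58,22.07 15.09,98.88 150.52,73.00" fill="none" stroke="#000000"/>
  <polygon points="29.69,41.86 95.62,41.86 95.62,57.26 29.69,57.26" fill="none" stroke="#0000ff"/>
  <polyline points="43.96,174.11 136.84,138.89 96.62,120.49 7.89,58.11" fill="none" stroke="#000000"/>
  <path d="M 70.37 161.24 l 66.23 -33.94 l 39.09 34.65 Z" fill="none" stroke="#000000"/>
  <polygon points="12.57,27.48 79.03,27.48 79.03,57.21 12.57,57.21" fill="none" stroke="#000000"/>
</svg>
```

1 u = 1 mm; y_m = 198.91 − y.

[1] `<polyline>` open polyline, #000000→engrave S244 F3339: (6.58,176.84) → (15.09,100.03) → (150.52,125.91)

[2] `<polygon>` rectangle, #0000ff→score S521 F2475: (29.69,157.05) → (95.62,157.05) → (95.62,141.65) → (29.69,141.65) → (29.69,157.05) (closed)

[3] `<polyline>` open polyline, #000000→engrave S244 F3339: (43.96,24.80) → (136.84,60.02) → (96.62,78.42) → (7.89,140.80)

[4] `<path>` closed polygon, #000000→engrave S244 F3339: (70.37,37.67) → (136.60,71.61) → (175.69,36.96) → (70.37,37.67) (closed)

[5] `<polygon>` rectangle, #000000→engrave S244 F3339: (12.57,171.43) → (79.03,171.43) → (79.03,141.70) → (12.57,141.70) → (12.57,171.43) (closed)

G21
G90
G0 X6.58 Y176.84
M3 S244
G1 X15.09 Y100.03 F3339
G1 X150.52 Y125.91 F3339
M5
G0 X29.69 Y157.05
M3 S521
G1 X95.62 Y157.05 F2475
G1 X95.62 Y141.65 F2475
G1 X29.69 Y141.65 F2475
G1 X29.69 Y157.05 F2475
M5
G0 X43.96 Y24.80
M3 S244
G1 X136.84 Y60.02 F3339
G1 X96.62 Y78.42 F3339
G1 X7.89 Y140.80 F3339
M5
G0 X70.37 Y37.67
M3 S244
G1 X136.60 Y71.61 F3339
G1 X175.69 Y36.96 F3339
G1 X70.37 Y37.67 F3339
M5
G0 X12.57 Y171.43
M3 S244
G1 X79.03 Y171.43 F3339
G1 X79.03 Y141.70 F3339
G1 X12.57 Y141.70 F3339
G1 X12.57 Y171.43 F3339
M5
G0 X0.00 Y0.00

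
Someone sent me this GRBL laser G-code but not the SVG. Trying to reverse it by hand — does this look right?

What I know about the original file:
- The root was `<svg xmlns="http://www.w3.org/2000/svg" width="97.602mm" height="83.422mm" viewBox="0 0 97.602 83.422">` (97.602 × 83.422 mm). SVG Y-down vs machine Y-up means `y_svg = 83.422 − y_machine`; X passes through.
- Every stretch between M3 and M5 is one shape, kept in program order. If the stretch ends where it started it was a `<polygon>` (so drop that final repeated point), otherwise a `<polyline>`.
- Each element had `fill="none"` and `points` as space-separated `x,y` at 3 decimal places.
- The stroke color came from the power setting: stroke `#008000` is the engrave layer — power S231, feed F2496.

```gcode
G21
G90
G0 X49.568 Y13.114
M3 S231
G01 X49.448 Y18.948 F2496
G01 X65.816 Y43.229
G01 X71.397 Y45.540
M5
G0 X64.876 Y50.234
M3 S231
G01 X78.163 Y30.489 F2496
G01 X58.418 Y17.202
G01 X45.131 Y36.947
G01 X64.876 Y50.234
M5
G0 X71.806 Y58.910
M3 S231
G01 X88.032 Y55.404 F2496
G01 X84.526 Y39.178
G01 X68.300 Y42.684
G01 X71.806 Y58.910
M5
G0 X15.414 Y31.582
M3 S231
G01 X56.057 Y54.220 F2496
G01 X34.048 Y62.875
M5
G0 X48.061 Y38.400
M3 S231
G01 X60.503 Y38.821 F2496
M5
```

<svg xmlns="http://www.w3.org/2000/svg" width="97.602mm" height="83.422mm" viewBox="0 0 97.602 83.422">
  <polyline points="49.568,70.308 49.448,64.474 65.816,40.193 71.397,37.882" fill="none" stroke="#008000"/>
  <polygon points="64.876,33.188 78.163,52.933 58.418,66.220 45.131,46.475" fill="none" stroke="#008000"/>
  <polygon points="71.806,24.512 88.032,28.018 84.526,44.244 68.300,40.738" fill="none" stroke="#008000"/>
  <polyline points="15.414,51.840 56.057,29.202 34.048,20.547" fill="none" stroke="#008000"/>
  <polyline points="48.061,45.022 60.503,44.601" fill="none" stroke="#008000"/>
</svg>

y_svg = 83.422 − y_m. Every run uses S231, so all elements get stroke `#008000` (engrave).

[1] open run; points: 49.568,70.308 49.448,64.474 65.816,40.193 71.397,37.882

[2] closed run; points: 64.876,33.188 78.163,52.933 58.418,66.220 45.131,46.475

[3] closed run; points: 71.806,24.512 88.032,28.018 84.526,44.244 68.300,40.738

[4] open run; points: 15.414,51.840 56.057,29.202 34.048,20.547

[5] open run; points: 48.061,45.022 60.503,44.601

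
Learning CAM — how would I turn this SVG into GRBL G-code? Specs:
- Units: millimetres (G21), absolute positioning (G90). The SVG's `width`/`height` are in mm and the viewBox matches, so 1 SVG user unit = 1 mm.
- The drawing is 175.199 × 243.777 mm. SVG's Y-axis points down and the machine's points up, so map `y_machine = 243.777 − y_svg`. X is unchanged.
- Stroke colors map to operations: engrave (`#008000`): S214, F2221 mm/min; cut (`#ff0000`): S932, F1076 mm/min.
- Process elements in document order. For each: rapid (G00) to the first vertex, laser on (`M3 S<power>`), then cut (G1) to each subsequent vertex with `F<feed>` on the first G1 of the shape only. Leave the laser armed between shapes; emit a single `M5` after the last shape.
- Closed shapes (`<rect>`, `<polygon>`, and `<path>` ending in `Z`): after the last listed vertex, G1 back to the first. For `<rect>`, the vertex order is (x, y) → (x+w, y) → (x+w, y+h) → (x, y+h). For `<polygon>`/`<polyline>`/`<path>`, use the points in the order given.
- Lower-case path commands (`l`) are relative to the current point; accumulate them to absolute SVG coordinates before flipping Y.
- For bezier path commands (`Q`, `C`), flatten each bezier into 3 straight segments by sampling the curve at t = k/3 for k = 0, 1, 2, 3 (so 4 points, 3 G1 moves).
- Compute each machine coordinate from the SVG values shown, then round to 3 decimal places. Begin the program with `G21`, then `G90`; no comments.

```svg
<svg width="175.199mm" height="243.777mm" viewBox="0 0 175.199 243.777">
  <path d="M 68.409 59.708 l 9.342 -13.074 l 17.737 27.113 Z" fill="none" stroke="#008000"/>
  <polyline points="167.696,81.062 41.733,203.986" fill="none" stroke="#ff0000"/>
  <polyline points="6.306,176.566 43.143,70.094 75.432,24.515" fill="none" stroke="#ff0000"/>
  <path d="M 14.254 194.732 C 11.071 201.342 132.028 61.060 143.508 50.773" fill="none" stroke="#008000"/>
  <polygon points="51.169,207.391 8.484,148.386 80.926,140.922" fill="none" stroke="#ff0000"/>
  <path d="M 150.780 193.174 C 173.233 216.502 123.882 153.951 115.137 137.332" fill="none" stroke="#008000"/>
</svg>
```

G21
G90
G00 X68.409 Y184.069
M3 S214
G1 X77.751 Y197.143 F2221
G1 X95.488 Y170.030
G1 X68.409 Y184.069
G00 X167.696 Y162.715
M3 S932
G1 X41.733 Y39.791 F1076
G00 X6.306 Y67.211
M3 S932
G1 X43.143 Y173.683 F1076
G1 X75.432 Y219.262
G00 X14.254 Y49.045
M3 S214
G1 X43.799 Y81.144 F2221
G1 X104.188 Y149.640
G1 X143.508 Y193.004
G00 X51.169 Y36.386
M3 S932
G1 X8.484 Y95.391 F1076
G1 X80.926 Y102.855
G1 X51.169 Y36.386
G00 X150.780 Y50.603
M3 S214
G1 X153.462 Y51.019 F2221
G1 X133.254 Y79.397
G1 X115.137 Y106.445
M5

viewBox `0 0 175.199 243.777` with mm width/height → 1 unit = 1 mm. Flip: y_m = 243.777 − y_svg.

**Shape 1** — `<path>` closed polygon, stroke `#008000` → engrave (S214, F2221). Machine vertices: (68.409,184.069) → (77.751,197.143) → (95.488,170.030) → (68.409,184.069). Closed: final G1 returns to the first vertex.

**Shape 2** — `<polyline>` line segment, stroke `#ff0000` → cut (S932, F1076). Machine vertices: (167.696,162.715) → (41.733,39.791). Open path.

**Shape 3** — `<polyline>` open polyline, stroke `#ff0000` → cut (S932, F1076). Machine vertices: (6.306,67.211) → (43.143,173.683) → (75.432,219.262). Open path.

**Shape 4** — `<path>` cubic bezier, stroke `#008000` → engrave (S214, F2221). Control points (SVG): P0=(14.254,194.732), P1=(11.071,201.342), P2=(132.028,61.060), P3=(143.508,50.773); sampled at t=k/3. Machine vertices: (14.254,49.045) → (43.799,81.144) → (104.188,149.640) → (143.508,193.004). Open path.

**Shape 5** — `<polygon>` regular polygon, stroke `#ff0000` → cut (S932, F1076). Machine vertices: (51.169,36.386) → (8.484,95.391) → (80.926,102.855) → (51.169,36.386). Closed: final G1 returns to the first vertex.

**Shape 6** — `<path>` cubic bezier, stroke `#008000` → engrave (S214, F2221). Control points (SVG): P0=(150.780,193.174), P1=(173.233,216.502), P2=(123.882,153.951), P3=(115.137,137.332); sampled at t=k/3. Machine vertices: (150.780,50.603) → (153.462,51.019) → (133.254,79.397) → (115.137,106.445). Open path.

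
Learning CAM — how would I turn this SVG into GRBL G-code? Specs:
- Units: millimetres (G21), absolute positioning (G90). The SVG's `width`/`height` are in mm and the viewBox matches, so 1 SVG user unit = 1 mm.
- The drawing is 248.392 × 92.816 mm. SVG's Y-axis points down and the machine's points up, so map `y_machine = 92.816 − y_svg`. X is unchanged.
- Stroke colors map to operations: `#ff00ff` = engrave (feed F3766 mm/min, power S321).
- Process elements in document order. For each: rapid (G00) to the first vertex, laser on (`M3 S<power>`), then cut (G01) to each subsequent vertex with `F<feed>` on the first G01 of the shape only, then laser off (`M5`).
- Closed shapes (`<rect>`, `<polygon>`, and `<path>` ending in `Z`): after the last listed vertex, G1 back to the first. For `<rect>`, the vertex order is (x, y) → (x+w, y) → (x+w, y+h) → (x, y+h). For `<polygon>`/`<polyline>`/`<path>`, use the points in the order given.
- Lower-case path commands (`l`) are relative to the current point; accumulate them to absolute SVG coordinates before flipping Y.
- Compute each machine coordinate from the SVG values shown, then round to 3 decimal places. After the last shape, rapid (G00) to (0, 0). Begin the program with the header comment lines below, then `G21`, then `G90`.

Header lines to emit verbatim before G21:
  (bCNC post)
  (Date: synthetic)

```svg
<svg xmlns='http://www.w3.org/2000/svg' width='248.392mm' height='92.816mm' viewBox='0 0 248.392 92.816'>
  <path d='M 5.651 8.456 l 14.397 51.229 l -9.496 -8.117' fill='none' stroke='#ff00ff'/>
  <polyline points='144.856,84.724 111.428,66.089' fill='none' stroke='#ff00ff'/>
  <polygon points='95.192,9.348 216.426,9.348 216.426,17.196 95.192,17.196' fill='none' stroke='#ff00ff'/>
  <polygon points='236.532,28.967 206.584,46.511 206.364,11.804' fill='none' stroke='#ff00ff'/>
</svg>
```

Since the viewBox matches the mm dimensions, user units are millimetres directly. The only transform is the Y-flip y_m = 92.816 − y_svg.

Shape 1 is a open polyline drawn with `<path>`. Its stroke #ff00ff means engrave at S321, F3766. After flipping Y the toolpath is (5.651,84.360) → (20.048,33.131) → (10.552,41.248).

Shape 2 is a line segment drawn with `<polyline>`. Its stroke #ff00ff means engrave at S321, F3766. After flipping Y the toolpath is (144.856,8.092) → (111.428,26.727).

Shape 3 is a rectangle drawn with `<polygon>`. Its stroke #ff00ff means engrave at S321, F3766. After flipping Y the toolpath is (95.192,83.468) → (216.426,83.468) → (216.426,75.620) → (95.192,75.620) → (95.192,83.468), returning to the start.

Shape 4 is a regular polygon drawn with `<polygon>`. Its stroke #ff00ff means engrave at S321, F3766. After flipping Y the toolpath is (236.532,63.849) → (206.584,46.305) → (206.364,81.012) → (236.532,63.849), returning to the start.

(bCNC post)
(Date: synthetic)
G21
G90
G00 X5.651 Y84.360
M3 S321
G01 X20.048 Y33.131 F3766
G01 X10.552 Y41.248
M5
G00 X144.856 Y8.092
M3 S321
G01 X111.428 Y26.727 F3766
M5
G00 X95.192 Y83.468
M3 S321
G01 X216.426 Y83.468 F3766
G01 X216.426 Y75.620
G01 X95.192 Y75.620
G01 X95.192 Y83.468
M5
G00 X236.532 Y63.849
M3 S321
G01 X206.584 Y46.305 F3766
G01 X206.364 Y81.012
G01 X236.532 Y63.849
M5
G00 X0.000 Y0.000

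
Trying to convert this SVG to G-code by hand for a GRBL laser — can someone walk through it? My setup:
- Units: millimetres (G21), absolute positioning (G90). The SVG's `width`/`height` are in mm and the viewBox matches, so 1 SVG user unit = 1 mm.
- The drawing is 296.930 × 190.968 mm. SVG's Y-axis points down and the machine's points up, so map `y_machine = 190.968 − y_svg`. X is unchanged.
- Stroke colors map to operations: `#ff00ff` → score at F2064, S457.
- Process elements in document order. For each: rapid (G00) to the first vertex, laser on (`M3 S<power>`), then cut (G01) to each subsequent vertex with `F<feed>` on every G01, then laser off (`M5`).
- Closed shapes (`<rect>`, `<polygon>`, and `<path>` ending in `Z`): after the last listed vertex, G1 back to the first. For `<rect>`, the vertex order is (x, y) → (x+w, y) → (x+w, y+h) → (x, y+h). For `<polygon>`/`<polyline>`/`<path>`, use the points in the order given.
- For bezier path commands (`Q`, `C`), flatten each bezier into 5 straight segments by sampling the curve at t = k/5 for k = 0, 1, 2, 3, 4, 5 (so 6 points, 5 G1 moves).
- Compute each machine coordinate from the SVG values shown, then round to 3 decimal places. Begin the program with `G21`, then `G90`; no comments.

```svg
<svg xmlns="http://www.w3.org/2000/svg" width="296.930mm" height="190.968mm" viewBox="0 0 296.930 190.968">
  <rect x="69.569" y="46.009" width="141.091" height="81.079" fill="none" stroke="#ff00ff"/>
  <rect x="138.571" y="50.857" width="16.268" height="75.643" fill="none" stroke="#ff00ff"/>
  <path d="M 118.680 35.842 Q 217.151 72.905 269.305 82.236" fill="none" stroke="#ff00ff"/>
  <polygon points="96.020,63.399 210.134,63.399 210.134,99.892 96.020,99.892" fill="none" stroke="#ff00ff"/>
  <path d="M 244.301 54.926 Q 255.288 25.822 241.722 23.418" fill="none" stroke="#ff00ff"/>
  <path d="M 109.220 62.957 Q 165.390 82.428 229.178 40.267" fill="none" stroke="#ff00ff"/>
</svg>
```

G21
G90
G00 X69.569 Y144.959
M3 S457
G01 X210.660 Y144.959 F2064
G01 X210.660 Y63.880 F2064
G01 X69.569 Y63.880 F2064
G01 X69.569 Y144.959 F2064
M5
G00 X138.571 Y140.111
M3 S457
G01 X154.839 Y140.111 F2064
G01 X154.839 Y64.468 F2064
G01 X138.571 Y64.468 F2064
G01 X138.571 Y140.111 F2064
M5
G00 X118.680 Y155.126
M3 S457
G01 X156.216 Y141.410 F2064
G01 X190.046 Y129.913 F2064
G01 X220.171 Y120.634 F2064
G01 X246.591 Y113.574 F2064
G01 X269.305 Y108.732 F2064
M5
G00 X96.020 Y127.569
M3 S457
G01 X210.134 Y127.569 F2064
G01 X210.134 Y91.076 F2064
G01 X96.020 Y91.076 F2064
G01 X96.020 Y127.569 F2064
M5
G00 X244.301 Y136.042
M3 S457
G01 X247.714 Y146.616 F2064
G01 X249.162 Y155.053 F2064
G01 X248.646 Y161.355 F2064
G01 X246.166 Y165.520 F2064
G01 X241.722 Y167.550 F2064
M5
G00 X109.220 Y128.011
M3 S457
G01 X131.993 Y122.688 F2064
G01 X155.375 Y122.295 F2064
G01 X179.366 Y126.833 F2064
G01 X203.968 Y136.302 F2064
G01 X229.178 Y150.701 F2064
M5

1 u = 1 mm; y_m = 190.968 − y.

[1] `<rect>` rectangle, #ff00ff→score S457 F2064: (69.569,144.959) → (210.660,144.959) → (210.660,63.880) → (69.569,63.880) → (69.569,144.959) (closed)

[2] `<rect>` rectangle, #ff00ff→score S457 F2064: (138.571,140.111) → (154.839,140.111) → (154.839,64.468) → (138.571,64.468) → (138.571,140.111) (closed)

[3] `<path>` quadratic bezier, #ff00ff→score S457 F2064: (118.680,155.126) → (156.216,141.410) → (190.046,129.913) → (220.171,120.634) → (246.591,113.574) → (269.305,108.732)

[4] `<polygon>` rectangle, #ff00ff→score S457 F2064: (96.020,127.569) → (210.134,127.569) → (210.134,91.076) → (96.020,91.076) → (96.020,127.569) (closed)

[5] `<path>` quadratic bezier, #ff00ff→score S457 F2064: (244.301,136.042) → (247.714,146.616) → (249.162,155.053) → (248.646,161.355) → (246.166,165.520) → (241.722,167.550)

[6] `<path>` quadratic bezier, #ff00ff→score S457 F2064: (109.220,128.011) → (131.993,122.688) → (155.375,122.295) → (179.366,126.833) → (203.968,136.302) → (229.178,150.701)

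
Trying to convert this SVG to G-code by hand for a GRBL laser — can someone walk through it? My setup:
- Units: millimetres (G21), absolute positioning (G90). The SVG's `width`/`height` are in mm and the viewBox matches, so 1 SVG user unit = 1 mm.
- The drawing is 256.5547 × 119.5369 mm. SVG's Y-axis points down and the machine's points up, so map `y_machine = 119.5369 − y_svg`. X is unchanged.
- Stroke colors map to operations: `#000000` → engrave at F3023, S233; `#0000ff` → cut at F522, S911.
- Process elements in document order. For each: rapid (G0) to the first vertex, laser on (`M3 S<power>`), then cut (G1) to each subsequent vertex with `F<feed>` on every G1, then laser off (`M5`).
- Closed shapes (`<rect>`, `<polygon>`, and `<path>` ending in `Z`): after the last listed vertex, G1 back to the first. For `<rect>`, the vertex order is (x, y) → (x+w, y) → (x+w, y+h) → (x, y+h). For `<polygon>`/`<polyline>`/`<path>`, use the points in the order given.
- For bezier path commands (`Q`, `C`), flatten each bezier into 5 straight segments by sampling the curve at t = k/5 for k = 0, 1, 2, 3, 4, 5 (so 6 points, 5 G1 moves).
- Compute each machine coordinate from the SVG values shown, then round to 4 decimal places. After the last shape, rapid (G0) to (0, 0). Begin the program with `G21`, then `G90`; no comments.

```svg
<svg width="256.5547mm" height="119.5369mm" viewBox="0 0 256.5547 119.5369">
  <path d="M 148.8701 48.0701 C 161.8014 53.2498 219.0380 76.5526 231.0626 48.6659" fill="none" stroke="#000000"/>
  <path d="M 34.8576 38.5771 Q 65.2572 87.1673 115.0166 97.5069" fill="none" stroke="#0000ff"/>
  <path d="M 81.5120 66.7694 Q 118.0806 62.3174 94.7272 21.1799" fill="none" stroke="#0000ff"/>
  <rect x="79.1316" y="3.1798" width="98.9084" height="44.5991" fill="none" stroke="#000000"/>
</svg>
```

G21
G90
G0 X148.8701 Y71.4668
M3 S233
G1 X161.2294 Y66.7387 F3023
G1 X179.9251 Y60.9881 F3023
G1 X200.6604 Y57.5419 F3023
G1 X219.1385 Y59.7272 F3023
G1 X231.0626 Y70.8710 F3023
M5
G0 X34.8576 Y80.9598
M3 S911
G1 X47.7918 Y63.0537 F522
G1 X62.2748 Y48.2077 F522
G1 X78.3066 Y36.4218 F522
G1 X95.8872 Y27.6959 F522
G1 X115.0166 Y22.0300 F522
M5
G0 X81.5120 Y52.7675
M3 S911
G1 X93.7426 Y56.0157 F522
G1 X101.1794 Y62.1988 F522
G1 X103.8224 Y71.3167 F522
G1 X101.6717 Y83.3694 F522
G1 X94.7272 Y98.3570 F522
M5
G0 X79.1316 Y116.3571
M3 S233
G1 X178.0400 Y116.3571 F3023
G1 X178.0400 Y71.7580 F3023
G1 X79.1316 Y71.7580 F3023
G1 X79.1316 Y116.3571 F3023
M5
G0 X0.0000 Y0.0000

Since the viewBox matches the mm dimensions, user units are millimetres directly. The only transform is the Y-flip y_m = 119.5369 − y_svg.

Shape 1 is a cubic bezier drawn with `<path>`. Its stroke #000000 means engrave at S233, F3023. After flipping Y the toolpath is (148.8701,71.4668) → (161.2294,66.7387) → (179.9251,60.9881) → (200.6604,57.5419) → (219.1385,59.7272) → (231.0626,70.8710).

Shape 2 is a quadratic bezier drawn with `<path>`. Its stroke #0000ff means cut at S911, F522. After flipping Y the toolpath is (34.8576,80.9598) → (47.7918,63.0537) → (62.2748,48.2077) → (78.3066,36.4218) → (95.8872,27.6959) → (115.0166,22.0300).

Shape 3 is a quadratic bezier drawn with `<path>`. Its stroke #0000ff means cut at S911, F522. After flipping Y the toolpath is (81.5120,52.7675) → (93.7426,56.0157) → (101.1794,62.1988) → (103.8224,71.3167) → (101.6717,83.3694) → (94.7272,98.3570).

Shape 4 is a rectangle drawn with `<rect>`. Its stroke #000000 means engrave at S233, F3023. After flipping Y the toolpath is (79.1316,116.3571) → (178.0400,116.3571) → (178.0400,71.7580) → (79.1316,71.7580) → (79.1316,116.3571), returning to the start.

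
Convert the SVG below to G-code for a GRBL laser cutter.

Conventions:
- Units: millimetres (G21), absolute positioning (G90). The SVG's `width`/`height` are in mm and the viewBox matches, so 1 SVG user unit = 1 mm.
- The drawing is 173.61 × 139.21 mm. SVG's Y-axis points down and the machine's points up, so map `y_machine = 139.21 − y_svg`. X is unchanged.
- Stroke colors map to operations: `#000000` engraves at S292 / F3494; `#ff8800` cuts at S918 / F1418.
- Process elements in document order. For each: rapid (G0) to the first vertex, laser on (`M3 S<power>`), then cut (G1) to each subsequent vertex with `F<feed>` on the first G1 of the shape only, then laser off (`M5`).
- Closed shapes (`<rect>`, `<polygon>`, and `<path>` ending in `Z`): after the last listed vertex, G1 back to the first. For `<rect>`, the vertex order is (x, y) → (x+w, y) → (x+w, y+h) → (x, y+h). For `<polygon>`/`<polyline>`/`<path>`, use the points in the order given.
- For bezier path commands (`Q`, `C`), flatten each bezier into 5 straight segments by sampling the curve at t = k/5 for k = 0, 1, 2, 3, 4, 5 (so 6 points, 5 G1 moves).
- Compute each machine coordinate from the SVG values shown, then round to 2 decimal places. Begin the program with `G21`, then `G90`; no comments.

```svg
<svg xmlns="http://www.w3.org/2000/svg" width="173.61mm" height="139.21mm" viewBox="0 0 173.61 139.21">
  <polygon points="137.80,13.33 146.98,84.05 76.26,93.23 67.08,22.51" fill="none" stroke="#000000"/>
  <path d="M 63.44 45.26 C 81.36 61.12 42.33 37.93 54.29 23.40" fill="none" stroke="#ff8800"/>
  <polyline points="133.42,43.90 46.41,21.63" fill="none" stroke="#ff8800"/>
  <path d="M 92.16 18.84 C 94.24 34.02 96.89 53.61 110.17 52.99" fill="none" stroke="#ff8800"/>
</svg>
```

G21
G90
G0 X137.80 Y125.88
M3 S292
G1 X146.98 Y55.16 F3494
G1 X76.26 Y45.98
G1 X67.08 Y116.70
G1 X137.80 Y125.88
M5
G0 X63.44 Y93.95
M3 S918
G1 X68.22 Y88.74 F1418
G1 X64.52 Y90.61
G1 X57.51 Y97.27
G1 X52.37 Y106.43
G1 X54.29 Y115.81
M5
G0 X133.42 Y95.31
M3 S918
G1 X46.41 Y117.58 F1418
M5
G0 X92.16 Y120.37
M3 S918
G1 X93.56 Y110.93 F1418
G1 X95.57 Y101.61
G1 X98.69 Y93.60
G1 X103.40 Y88.08
G1 X110.17 Y86.22
M5

Since the viewBox matches the mm dimensions, user units are millimetres directly. The only transform is the Y-flip y_m = 139.21 − y_svg.

Shape 1 is a regular polygon drawn with `<polygon>`. Its stroke #000000 means engrave at S292, F3494. After flipping Y the toolpath is (137.80,125.88) → (146.98,55.16) → (76.26,45.98) → (67.08,116.70) → (137.80,125.88), returning to the start.

Shape 2 is a cubic bezier drawn with `<path>`. Its stroke #ff8800 means cut at S918, F1418. After flipping Y the toolpath is (63.44,93.95) → (68.22,88.74) → (64.52,90.61) → (57.51,97.27) → (52.37,106.43) → (54.29,115.81).

Shape 3 is a line segment drawn with `<polyline>`. Its stroke #ff8800 means cut at S918, F1418. After flipping Y the toolpath is (133.42,95.31) → (46.41,117.58).

Shape 4 is a cubic bezier drawn with `<path>`. Its stroke #ff8800 means cut at S918, F1418. After flipping Y the toolpath is (92.16,120.37) → (93.56,110.93) → (95.57,101.61) → (98.69,93.60) → (103.40,88.08) → (110.17,86.22).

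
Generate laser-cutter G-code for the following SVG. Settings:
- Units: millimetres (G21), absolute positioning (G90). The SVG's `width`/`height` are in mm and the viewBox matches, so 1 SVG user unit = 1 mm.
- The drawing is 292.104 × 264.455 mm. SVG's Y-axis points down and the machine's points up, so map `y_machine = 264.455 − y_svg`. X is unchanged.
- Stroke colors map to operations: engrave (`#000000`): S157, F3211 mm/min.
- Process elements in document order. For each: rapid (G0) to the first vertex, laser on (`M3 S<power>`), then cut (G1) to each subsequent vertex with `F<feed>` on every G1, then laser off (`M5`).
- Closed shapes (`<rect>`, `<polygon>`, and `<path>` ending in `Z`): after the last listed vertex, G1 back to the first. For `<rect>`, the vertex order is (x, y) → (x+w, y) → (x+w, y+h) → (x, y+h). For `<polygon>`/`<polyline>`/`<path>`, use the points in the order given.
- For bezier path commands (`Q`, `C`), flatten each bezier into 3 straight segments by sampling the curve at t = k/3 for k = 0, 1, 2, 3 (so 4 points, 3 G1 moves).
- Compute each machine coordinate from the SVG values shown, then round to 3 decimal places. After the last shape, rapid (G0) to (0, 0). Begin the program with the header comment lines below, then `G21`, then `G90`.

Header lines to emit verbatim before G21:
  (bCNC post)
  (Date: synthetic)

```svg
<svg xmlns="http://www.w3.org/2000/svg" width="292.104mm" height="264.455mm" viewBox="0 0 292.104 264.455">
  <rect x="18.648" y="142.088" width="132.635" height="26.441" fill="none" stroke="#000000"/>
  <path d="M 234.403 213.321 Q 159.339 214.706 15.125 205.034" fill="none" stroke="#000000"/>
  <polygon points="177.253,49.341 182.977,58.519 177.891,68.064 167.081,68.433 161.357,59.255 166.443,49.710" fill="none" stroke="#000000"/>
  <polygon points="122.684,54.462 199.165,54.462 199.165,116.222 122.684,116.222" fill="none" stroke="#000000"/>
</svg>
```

viewBox `0 0 292.104 264.455` with mm width/height → 1 unit = 1 mm. Flip: y_m = 264.455 − y_svg.

**Shape 1** — `<rect>` rectangle, stroke `#000000` → engrave (S157, F3211). Machine vertices: (18.648,122.367) → (151.283,122.367) → (151.283,95.926) → (18.648,95.926) → (18.648,122.367). Closed: final G1 returns to the first vertex.

**Shape 2** — `<path>` quadratic bezier, stroke `#000000` → engrave (S157, F3211). Control points (SVG): P0=(234.403,213.321), P1=(159.339,214.706), P2=(15.125,205.034); sampled at t=k/3. Machine vertices: (234.403,51.134) → (176.677,51.439) → (103.584,54.202) → (15.125,59.421). Open path.

**Shape 3** — `<polygon>` regular polygon, stroke `#000000` → engrave (S157, F3211). Machine vertices: (177.253,215.114) → (182.977,205.936) → (177.891,196.391) → (167.081,196.022) → (161.357,205.200) → (166.443,214.745) → (177.253,215.114). Closed: final G1 returns to the first vertex.

**Shape 4** — `<polygon>` rectangle, stroke `#000000` → engrave (S157, F3211). Machine vertices: (122.684,209.993) → (199.165,209.993) → (199.165,148.233) → (122.684,148.233) → (122.684,209.993). Closed: final G1 returns to the first vertex.

(bCNC post)
(Date: synthetic)
G21
G90
G0 X18.648 Y122.367
M3 S157
G1 X151.283 Y122.367 F3211
G1 X151.283 Y95.926 F3211
G1 X18.648 Y95.926 F3211
G1 X18.648 Y122.367 F3211
M5
G0 X234.403 Y51.134
M3 S157
G1 X176.677 Y51.439 F3211
G1 X103.584 Y54.202 F3211
G1 X15.125 Y59.421 F3211
M5
G0 X177.253 Y215.114
M3 S157
G1 X182.977 Y205.936 F3211
G1 X177.891 Y196.391 F3211
G1 X167.081 Y196.022 F3211
G1 X161.357 Y205.200 F3211
G1 X166.443 Y214.745 F3211
G1 X177.253 Y215.114 F3211
M5
G0 X122.684 Y209.993
M3 S157
G1 X199.165 Y209.993 F3211
G1 X199.165 Y148.233 F3211
G1 X122.684 Y148.233 F3211
G1 X122.684 Y209.993 F3211
M5
G0 X0.000 Y0.000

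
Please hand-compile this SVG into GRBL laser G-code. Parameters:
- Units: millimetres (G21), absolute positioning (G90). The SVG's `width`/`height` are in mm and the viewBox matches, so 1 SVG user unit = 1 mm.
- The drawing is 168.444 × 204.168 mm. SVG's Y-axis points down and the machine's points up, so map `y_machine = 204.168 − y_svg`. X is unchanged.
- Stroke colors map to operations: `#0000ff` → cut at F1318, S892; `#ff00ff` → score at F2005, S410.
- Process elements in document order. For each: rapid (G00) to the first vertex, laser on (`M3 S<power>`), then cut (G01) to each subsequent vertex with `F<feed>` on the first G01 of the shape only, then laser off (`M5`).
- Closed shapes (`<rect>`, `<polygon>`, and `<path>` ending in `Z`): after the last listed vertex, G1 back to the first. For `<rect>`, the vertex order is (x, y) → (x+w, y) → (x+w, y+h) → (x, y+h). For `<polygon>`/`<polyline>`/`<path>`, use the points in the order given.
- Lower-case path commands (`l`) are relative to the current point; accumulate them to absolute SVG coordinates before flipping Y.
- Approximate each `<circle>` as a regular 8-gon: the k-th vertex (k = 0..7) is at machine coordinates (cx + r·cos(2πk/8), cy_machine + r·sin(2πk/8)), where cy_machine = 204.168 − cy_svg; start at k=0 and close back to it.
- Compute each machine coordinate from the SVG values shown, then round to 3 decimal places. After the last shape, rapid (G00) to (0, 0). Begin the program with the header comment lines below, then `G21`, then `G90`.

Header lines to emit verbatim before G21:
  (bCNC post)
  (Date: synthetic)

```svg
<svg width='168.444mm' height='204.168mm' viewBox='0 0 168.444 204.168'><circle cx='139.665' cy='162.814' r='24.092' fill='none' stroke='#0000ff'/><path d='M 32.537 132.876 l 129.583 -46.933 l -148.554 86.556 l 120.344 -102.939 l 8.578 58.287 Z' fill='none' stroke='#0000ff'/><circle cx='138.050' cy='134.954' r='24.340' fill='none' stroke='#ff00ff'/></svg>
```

(bCNC post)
(Date: synthetic)
G21
G90
G00 X163.757 Y41.354
M3 S892
G01 X156.701 Y58.390 F1318
G01 X139.665 Y65.446
G01 X122.629 Y58.390
G01 X115.573 Y41.354
G01 X122.629 Y24.318
G01 X139.665 Y17.262
G01 X156.701 Y24.318
G01 X163.757 Y41.354
M5
G00 X32.537 Y71.292
M3 S892
G01 X162.120 Y118.225 F1318
G01 X13.566 Y31.669
G01 X133.910 Y134.608
G01 X142.488 Y76.321
G01 X32.537 Y71.292
M5
G00 X162.390 Y69.214
M3 S410
G01 X155.261 Y86.425 F2005
G01 X138.050 Y93.554
G01 X120.839 Y86.425
G01 X113.710 Y69.214
G01 X120.839 Y52.003
G01 X138.050 Y44.874
G01 X155.261 Y52.003
G01 X162.390 Y69.214
M5
G00 X0.000 Y0.000

viewBox `0 0 168.444 204.168` with mm width/height → 1 unit = 1 mm. Flip: y_m = 204.168 − y_svg.

**Shape 1** — `<circle>` circle, stroke `#0000ff` → cut (S892, F1318). Machine vertices: (163.757,41.354) → (156.701,58.390) → (139.665,65.446) → (122.629,58.390) → (115.573,41.354) → (122.629,24.318) → (139.665,17.262) → (156.701,24.318) → (163.757,41.354). Closed: final G1 returns to the first vertex.

**Shape 2** — `<path>` closed polygon, stroke `#0000ff` → cut (S892, F1318). Machine vertices: (32.537,71.292) → (162.120,118.225) → (13.566,31.669) → (133.910,134.608) → (142.488,76.321) → (32.537,71.292). Closed: final G1 returns to the first vertex.

**Shape 3** — `<circle>` circle, stroke `#ff00ff` → score (S410, F2005). Machine vertices: (162.390,69.214) → (155.261,86.425) → (138.050,93.554) → (120.839,86.425) → (113.710,69.214) → (120.839,52.003) → (138.050,44.874) → (155.261,52.003) → (162.390,69.214). Closed: final G1 returns to the first vertex.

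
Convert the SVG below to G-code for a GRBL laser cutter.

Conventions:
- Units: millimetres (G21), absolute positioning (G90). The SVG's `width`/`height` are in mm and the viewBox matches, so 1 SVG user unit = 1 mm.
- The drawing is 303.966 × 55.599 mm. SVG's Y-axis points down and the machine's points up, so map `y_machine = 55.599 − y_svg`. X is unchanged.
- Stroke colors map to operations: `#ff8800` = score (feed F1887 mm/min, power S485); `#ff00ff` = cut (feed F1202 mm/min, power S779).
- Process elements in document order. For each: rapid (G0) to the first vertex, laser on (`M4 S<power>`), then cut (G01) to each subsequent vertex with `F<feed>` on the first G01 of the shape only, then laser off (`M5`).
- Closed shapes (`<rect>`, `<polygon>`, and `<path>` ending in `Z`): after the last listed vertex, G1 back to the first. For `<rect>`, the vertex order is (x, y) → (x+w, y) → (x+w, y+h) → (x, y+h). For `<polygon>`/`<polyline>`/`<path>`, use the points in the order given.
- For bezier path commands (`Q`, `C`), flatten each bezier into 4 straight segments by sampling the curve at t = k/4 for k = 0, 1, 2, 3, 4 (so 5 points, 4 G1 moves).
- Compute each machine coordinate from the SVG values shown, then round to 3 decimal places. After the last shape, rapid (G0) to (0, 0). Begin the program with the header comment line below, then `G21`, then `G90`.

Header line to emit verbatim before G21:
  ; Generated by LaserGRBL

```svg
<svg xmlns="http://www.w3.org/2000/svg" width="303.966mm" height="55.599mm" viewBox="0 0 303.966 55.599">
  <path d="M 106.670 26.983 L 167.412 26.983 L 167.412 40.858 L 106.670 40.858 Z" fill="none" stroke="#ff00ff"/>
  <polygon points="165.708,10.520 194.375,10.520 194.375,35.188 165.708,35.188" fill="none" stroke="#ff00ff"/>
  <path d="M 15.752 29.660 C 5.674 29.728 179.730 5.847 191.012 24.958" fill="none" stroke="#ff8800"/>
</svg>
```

; Generated by LaserGRBL
G21
G90
G0 X106.670 Y28.616
M4 S779
G01 X167.412 Y28.616 F1202
G01 X167.412 Y14.741
G01 X106.670 Y14.741
G01 X106.670 Y28.616
M5
G0 X165.708 Y45.079
M4 S779
G01 X194.375 Y45.079 F1202
G01 X194.375 Y20.411
G01 X165.708 Y20.411
G01 X165.708 Y45.079
M5
G0 X15.752 Y25.939
M4 S485
G01 X37.298 Y29.332 F1887
G01 X95.372 Y35.431
G01 X157.451 Y37.959
G01 X191.012 Y30.641
M5
G0 X0.000 Y0.000

Since the viewBox matches the mm dimensions, user units are millimetres directly. The only transform is the Y-flip y_m = 55.599 − y_svg.

Shape 1 is a rectangle drawn with `<path>`. Its stroke #ff00ff means cut at S779, F1202. After flipping Y the toolpath is (106.670,28.616) → (167.412,28.616) → (167.412,14.741) → (106.670,14.741) → (106.670,28.616), returning to the start.

Shape 2 is a rectangle drawn with `<polygon>`. Its stroke #ff00ff means cut at S779, F1202. After flipping Y the toolpath is (165.708,45.079) → (194.375,45.079) → (194.375,20.411) → (165.708,20.411) → (165.708,45.079), returning to the start.

Shape 3 is a cubic bezier drawn with `<path>`. Its stroke #ff8800 means score at S485, F1887. After flipping Y the toolpath is (15.752,25.939) → (37.298,29.332) → (95.372,35.431) → (157.451,37.959) → (191.012,30.641).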